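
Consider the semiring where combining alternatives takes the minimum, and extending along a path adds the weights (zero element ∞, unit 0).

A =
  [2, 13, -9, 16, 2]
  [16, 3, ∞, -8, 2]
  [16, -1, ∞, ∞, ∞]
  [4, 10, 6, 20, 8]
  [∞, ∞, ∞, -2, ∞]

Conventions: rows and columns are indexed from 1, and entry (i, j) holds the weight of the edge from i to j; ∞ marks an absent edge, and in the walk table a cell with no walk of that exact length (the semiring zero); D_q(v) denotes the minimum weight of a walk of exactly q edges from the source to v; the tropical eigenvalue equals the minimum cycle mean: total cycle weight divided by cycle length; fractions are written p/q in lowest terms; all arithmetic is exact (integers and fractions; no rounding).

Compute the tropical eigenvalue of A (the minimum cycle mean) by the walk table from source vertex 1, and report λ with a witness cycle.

q=0: [0, ∞, ∞, ∞, ∞]
q=1: [2, 13, -9, 16, 2]
q=2: [4, -10, -7, 0, 4]
q=3: [4, -8, -5, -18, -8]
q=4: [-14, -8, -12, -16, -10]
q=5: [-12, -13, -23, -16, -12]
Optimal cycle mean attained by: cycle 1->3->2->4->1, total (-9) + (-1) + (-8) + 4, length 4.
Answer: λ = -7/2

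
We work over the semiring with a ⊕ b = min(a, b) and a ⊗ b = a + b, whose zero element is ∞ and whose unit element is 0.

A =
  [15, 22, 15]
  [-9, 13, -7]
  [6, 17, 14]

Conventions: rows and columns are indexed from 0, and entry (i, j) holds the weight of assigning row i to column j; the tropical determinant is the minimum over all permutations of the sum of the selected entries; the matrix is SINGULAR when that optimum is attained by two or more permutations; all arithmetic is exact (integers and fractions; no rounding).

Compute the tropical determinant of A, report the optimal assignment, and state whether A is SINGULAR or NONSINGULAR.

σ = (0, 1, 2): 15 + 13 + 14 = 42
σ = (0, 2, 1): 15 + (-7) + 17 = 25
σ = (1, 0, 2): 22 + (-9) + 14 = 27
σ = (1, 2, 0): 22 + (-7) + 6 = 21
σ = (2, 0, 1): 15 + (-9) + 17 = 23
σ = (2, 1, 0): 15 + 13 + 6 = 34
Optimal value attained by: σ = (1, 2, 0).
Answer: det⊕(A) = 21; verdict: NONSINGULAR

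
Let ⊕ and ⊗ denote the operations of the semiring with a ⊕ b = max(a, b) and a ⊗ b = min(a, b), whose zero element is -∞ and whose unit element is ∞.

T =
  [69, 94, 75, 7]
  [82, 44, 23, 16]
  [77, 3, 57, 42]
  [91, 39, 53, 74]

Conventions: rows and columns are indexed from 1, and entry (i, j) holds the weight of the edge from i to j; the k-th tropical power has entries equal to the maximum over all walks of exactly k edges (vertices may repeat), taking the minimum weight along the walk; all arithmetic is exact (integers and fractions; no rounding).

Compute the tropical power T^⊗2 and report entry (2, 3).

T^⊗2:
  [82, 69, 69, 42]
  [69, 82, 75, 23]
  [69, 77, 75, 42]
  [74, 91, 75, 74]
Key observation: the optimum is the walk 2->1->3, with weight 82 min 75 = 75.
Optimal value attained by: walk 2->1->3.
Answer: (T^⊗2)[2][3] = 75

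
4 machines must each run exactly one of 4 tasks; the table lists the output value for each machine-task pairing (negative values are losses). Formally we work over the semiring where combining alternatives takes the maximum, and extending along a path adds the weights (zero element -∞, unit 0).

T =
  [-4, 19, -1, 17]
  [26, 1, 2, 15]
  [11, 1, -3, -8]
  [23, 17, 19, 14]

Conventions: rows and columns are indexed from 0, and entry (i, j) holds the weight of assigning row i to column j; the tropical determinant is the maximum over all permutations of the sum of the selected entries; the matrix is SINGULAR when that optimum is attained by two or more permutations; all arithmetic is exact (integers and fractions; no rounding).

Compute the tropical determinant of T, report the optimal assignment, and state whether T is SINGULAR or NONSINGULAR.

σ = (0, 1, 2, 3): (-4) + 1 + (-3) + 14 = 8
σ = (0, 1, 3, 2): (-4) + 1 + (-8) + 19 = 8
σ = (0, 2, 1, 3): (-4) + 2 + 1 + 14 = 13
σ = (0, 2, 3, 1): (-4) + 2 + (-8) + 17 = 7
σ = (0, 3, 1, 2): (-4) + 15 + 1 + 19 = 31
σ = (0, 3, 2, 1): (-4) + 15 + (-3) + 17 = 25
σ = (1, 0, 2, 3): 19 + 26 + (-3) + 14 = 56
σ = (1, 0, 3, 2): 19 + 26 + (-8) + 19 = 56
σ = (1, 2, 0, 3): 19 + 2 + 11 + 14 = 46
σ = (1, 2, 3, 0): 19 + 2 + (-8) + 23 = 36
σ = (1, 3, 0, 2): 19 + 15 + 11 + 19 = 64
σ = (1, 3, 2, 0): 19 + 15 + (-3) + 23 = 54
σ = (2, 0, 1, 3): (-1) + 26 + 1 + 14 = 40
σ = (2, 0, 3, 1): (-1) + 26 + (-8) + 17 = 34
σ = (2, 1, 0, 3): (-1) + 1 + 11 + 14 = 25
σ = (2, 1, 3, 0): (-1) + 1 + (-8) + 23 = 15
σ = (2, 3, 0, 1): (-1) + 15 + 11 + 17 = 42
σ = (2, 3, 1, 0): (-1) + 15 + 1 + 23 = 38
σ = (3, 0, 1, 2): 17 + 26 + 1 + 19 = 63
σ = (3, 0, 2, 1): 17 + 26 + (-3) + 17 = 57
σ = (3, 1, 0, 2): 17 + 1 + 11 + 19 = 48
σ = (3, 1, 2, 0): 17 + 1 + (-3) + 23 = 38
σ = (3, 2, 0, 1): 17 + 2 + 11 + 17 = 47
σ = (3, 2, 1, 0): 17 + 2 + 1 + 23 = 43
Optimal value attained by: σ = (1, 3, 0, 2).
Answer: det⊕(T) = 64; verdict: NONSINGULAR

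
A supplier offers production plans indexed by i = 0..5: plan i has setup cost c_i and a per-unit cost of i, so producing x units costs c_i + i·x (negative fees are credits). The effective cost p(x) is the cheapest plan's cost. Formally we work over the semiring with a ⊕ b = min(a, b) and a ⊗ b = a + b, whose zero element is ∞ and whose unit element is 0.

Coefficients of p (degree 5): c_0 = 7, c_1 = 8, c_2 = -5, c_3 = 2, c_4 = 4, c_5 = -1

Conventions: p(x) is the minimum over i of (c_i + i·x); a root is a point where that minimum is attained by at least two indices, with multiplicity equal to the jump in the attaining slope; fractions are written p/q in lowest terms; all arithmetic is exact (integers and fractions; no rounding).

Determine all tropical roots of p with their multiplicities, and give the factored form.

hull edge (i=0, c=7) to (i=2, c=-5): slope -6, span 2
hull edge (i=2, c=-5) to (i=5, c=-1): slope 4/3, span 3
Factored form: p(x) = -1 ⊗ (x ⊕ (-4/3)) ⊗ (x ⊕ (-4/3)) ⊗ (x ⊕ (-4/3)) ⊗ (x ⊕ 6) ⊗ (x ⊕ 6)
Answer: roots = -4/3 (mult 3), 6 (mult 2)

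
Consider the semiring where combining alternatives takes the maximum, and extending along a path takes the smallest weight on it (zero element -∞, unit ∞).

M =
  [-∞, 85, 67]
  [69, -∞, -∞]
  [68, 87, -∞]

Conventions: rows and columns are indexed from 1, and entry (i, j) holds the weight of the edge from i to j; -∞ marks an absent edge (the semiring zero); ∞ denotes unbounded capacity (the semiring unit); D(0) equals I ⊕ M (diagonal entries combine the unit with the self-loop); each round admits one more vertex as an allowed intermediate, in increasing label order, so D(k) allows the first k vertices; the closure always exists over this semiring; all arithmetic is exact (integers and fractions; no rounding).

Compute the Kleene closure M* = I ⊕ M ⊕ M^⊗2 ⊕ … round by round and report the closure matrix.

D(0):
  [∞, 85, 67]
  [69, ∞, -∞]
  [68, 87, ∞]
D(1):
  [∞, 85, 67]
  [69, ∞, 67]
  [68, 87, ∞]
D(2):
  [∞, 85, 67]
  [69, ∞, 67]
  [69, 87, ∞]
D(3):
  [∞, 85, 67]
  [69, ∞, 67]
  [69, 87, ∞]
Answer: M* = [[∞, 85, 67], [69, ∞, 67], [69, 87, ∞]]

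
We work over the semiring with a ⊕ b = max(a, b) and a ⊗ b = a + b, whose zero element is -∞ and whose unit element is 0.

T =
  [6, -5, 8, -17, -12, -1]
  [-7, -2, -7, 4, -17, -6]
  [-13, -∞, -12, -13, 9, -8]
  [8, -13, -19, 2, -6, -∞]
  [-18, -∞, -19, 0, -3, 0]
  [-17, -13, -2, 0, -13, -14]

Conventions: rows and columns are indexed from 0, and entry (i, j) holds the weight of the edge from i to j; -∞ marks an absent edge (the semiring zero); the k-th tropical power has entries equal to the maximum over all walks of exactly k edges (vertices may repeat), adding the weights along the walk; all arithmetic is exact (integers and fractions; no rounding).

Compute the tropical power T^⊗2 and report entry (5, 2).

T^⊗2:
  [12, 1, 14, -1, 17, 5]
  [12, -4, 1, 6, 2, -8]
  [-5, -18, -5, 9, 6, 9]
  [14, 3, 16, 4, -4, 7]
  [8, -13, -2, 2, -6, -3]
  [8, -13, -9, 2, 7, -10]
Key observation: the optimum is the walk 5->0->2, with weight (-17) + 8 = -9.
Optimal value attained by: walk 5->0->2.
Answer: (T^⊗2)[5][2] = -9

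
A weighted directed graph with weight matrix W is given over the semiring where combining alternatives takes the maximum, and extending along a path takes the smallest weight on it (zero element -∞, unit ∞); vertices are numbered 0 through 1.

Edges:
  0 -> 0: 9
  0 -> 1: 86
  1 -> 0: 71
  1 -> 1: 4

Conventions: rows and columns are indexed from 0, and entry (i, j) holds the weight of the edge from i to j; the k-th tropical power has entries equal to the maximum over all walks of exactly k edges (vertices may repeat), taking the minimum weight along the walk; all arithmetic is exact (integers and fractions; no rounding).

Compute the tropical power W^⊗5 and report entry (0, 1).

W^⊗2:
  [71, 9]
  [9, 71]
W^⊗3:
  [9, 71]
  [71, 9]
W^⊗4:
  [71, 9]
  [9, 71]
W^⊗5:
  [9, 71]
  [71, 9]
Key observation: the optimum is the walk 0->1->0->1->0->1, with weight 86 min 71 min 86 min 71 min 86 = 71.
Optimal value attained by: walk 0->1->0->1->0->1.
Answer: (W^⊗5)[0][1] = 71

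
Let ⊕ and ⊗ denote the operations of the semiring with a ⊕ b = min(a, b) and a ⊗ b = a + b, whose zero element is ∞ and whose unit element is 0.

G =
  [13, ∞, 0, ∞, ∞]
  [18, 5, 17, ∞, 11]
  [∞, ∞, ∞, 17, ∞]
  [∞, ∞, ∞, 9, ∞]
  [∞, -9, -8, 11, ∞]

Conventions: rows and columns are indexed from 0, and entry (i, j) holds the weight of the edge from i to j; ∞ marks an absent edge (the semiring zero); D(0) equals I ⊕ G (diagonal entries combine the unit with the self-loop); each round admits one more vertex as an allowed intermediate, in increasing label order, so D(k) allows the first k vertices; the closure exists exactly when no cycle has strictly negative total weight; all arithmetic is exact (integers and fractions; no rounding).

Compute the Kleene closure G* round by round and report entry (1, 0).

D(0):
  [0, ∞, 0, ∞, ∞]
  [18, 0, 17, ∞, 11]
  [∞, ∞, 0, 17, ∞]
  [∞, ∞, ∞, 0, ∞]
  [∞, -9, -8, 11, 0]
D(1):
  [0, ∞, 0, ∞, ∞]
  [18, 0, 17, ∞, 11]
  [∞, ∞, 0, 17, ∞]
  [∞, ∞, ∞, 0, ∞]
  [∞, -9, -8, 11, 0]
D(2):
  [0, ∞, 0, ∞, ∞]
  [18, 0, 17, ∞, 11]
  [∞, ∞, 0, 17, ∞]
  [∞, ∞, ∞, 0, ∞]
  [9, -9, -8, 11, 0]
D(3):
  [0, ∞, 0, 17, ∞]
  [18, 0, 17, 34, 11]
  [∞, ∞, 0, 17, ∞]
  [∞, ∞, ∞, 0, ∞]
  [9, -9, -8, 9, 0]
D(4):
  [0, ∞, 0, 17, ∞]
  [18, 0, 17, 34, 11]
  [∞, ∞, 0, 17, ∞]
  [∞, ∞, ∞, 0, ∞]
  [9, -9, -8, 9, 0]
D(5):
  [0, ∞, 0, 17, ∞]
  [18, 0, 3, 20, 11]
  [∞, ∞, 0, 17, ∞]
  [∞, ∞, ∞, 0, ∞]
  [9, -9, -8, 9, 0]
Answer: G*[1][0] = 18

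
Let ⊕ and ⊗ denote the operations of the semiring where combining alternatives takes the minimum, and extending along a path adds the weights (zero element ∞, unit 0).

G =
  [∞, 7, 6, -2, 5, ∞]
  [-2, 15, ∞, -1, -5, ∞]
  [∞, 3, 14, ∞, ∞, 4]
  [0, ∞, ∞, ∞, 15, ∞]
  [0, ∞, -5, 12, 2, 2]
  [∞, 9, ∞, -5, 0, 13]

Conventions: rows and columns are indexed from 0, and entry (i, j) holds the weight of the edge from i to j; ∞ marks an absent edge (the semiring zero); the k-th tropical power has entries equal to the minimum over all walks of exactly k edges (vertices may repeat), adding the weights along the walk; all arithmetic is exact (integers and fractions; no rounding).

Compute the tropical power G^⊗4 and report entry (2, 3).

G^⊗2:
  [-2, 9, 0, 6, 2, 7]
  [-5, 5, -10, -4, -3, -3]
  [1, 13, 28, -1, -2, 17]
  [15, 7, 6, -2, 5, 17]
  [2, -2, -3, -3, 2, -1]
  [-5, 22, -5, 8, 2, 2]
G^⊗3:
  [2, 3, -3, -4, 3, 4]
  [-4, -7, -8, -8, -3, -6]
  [-2, 8, -7, -1, 0, 0]
  [-2, 9, 0, 6, 2, 7]
  [-4, 0, -3, -6, -7, 1]
  [2, -2, -3, -7, 0, -1]
G^⊗4:
  [-4, 0, -2, -1, -2, 1]
  [-9, -5, -8, -11, -12, -4]
  [-1, -4, -5, -5, 0, -3]
  [2, 3, -3, -4, 3, 4]
  [-7, 0, -12, -6, -5, -5]
  [-7, 0, -5, -6, -7, 1]
Key observation: the optimum is the walk 2->1->4->5->3, with weight 3 + (-5) + 2 + (-5) = -5.
Optimal value attained by: walk 2->1->4->5->3.
Answer: (G^⊗4)[2][3] = -5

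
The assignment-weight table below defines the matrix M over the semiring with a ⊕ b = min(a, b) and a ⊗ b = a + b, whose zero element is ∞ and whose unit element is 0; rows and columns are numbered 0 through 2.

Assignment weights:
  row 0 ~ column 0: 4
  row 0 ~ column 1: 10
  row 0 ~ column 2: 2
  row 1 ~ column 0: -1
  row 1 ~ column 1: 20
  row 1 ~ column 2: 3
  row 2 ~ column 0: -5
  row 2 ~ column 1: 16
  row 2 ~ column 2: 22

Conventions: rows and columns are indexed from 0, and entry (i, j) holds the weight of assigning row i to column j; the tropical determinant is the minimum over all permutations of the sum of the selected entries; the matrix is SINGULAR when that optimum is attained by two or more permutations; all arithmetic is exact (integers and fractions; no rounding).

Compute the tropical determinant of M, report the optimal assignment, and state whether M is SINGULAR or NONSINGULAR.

σ = (0, 1, 2): 4 + 20 + 22 = 46
σ = (0, 2, 1): 4 + 3 + 16 = 23
σ = (1, 0, 2): 10 + (-1) + 22 = 31
σ = (1, 2, 0): 10 + 3 + (-5) = 8
σ = (2, 0, 1): 2 + (-1) + 16 = 17
σ = (2, 1, 0): 2 + 20 + (-5) = 17
Optimal value attained by: σ = (1, 2, 0).
Answer: det⊕(M) = 8; verdict: NONSINGULAR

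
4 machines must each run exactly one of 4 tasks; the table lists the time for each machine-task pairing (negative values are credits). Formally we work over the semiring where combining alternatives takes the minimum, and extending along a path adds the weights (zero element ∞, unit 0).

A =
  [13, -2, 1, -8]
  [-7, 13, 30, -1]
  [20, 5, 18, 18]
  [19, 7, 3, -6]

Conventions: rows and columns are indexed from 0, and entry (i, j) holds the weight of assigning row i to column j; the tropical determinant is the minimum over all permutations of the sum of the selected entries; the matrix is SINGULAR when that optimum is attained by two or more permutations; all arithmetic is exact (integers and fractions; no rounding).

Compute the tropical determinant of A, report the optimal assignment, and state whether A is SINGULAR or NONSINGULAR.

σ = (0, 1, 2, 3): 13 + 13 + 18 + (-6) = 38
σ = (0, 1, 3, 2): 13 + 13 + 18 + 3 = 47
σ = (0, 2, 1, 3): 13 + 30 + 5 + (-6) = 42
σ = (0, 2, 3, 1): 13 + 30 + 18 + 7 = 68
σ = (0, 3, 1, 2): 13 + (-1) + 5 + 3 = 20
σ = (0, 3, 2, 1): 13 + (-1) + 18 + 7 = 37
σ = (1, 0, 2, 3): (-2) + (-7) + 18 + (-6) = 3
σ = (1, 0, 3, 2): (-2) + (-7) + 18 + 3 = 12
σ = (1, 2, 0, 3): (-2) + 30 + 20 + (-6) = 42
σ = (1, 2, 3, 0): (-2) + 30 + 18 + 19 = 65
σ = (1, 3, 0, 2): (-2) + (-1) + 20 + 3 = 20
σ = (1, 3, 2, 0): (-2) + (-1) + 18 + 19 = 34
σ = (2, 0, 1, 3): 1 + (-7) + 5 + (-6) = -7
σ = (2, 0, 3, 1): 1 + (-7) + 18 + 7 = 19
σ = (2, 1, 0, 3): 1 + 13 + 20 + (-6) = 28
σ = (2, 1, 3, 0): 1 + 13 + 18 + 19 = 51
σ = (2, 3, 0, 1): 1 + (-1) + 20 + 7 = 27
σ = (2, 3, 1, 0): 1 + (-1) + 5 + 19 = 24
σ = (3, 0, 1, 2): (-8) + (-7) + 5 + 3 = -7
σ = (3, 0, 2, 1): (-8) + (-7) + 18 + 7 = 10
σ = (3, 1, 0, 2): (-8) + 13 + 20 + 3 = 28
σ = (3, 1, 2, 0): (-8) + 13 + 18 + 19 = 42
σ = (3, 2, 0, 1): (-8) + 30 + 20 + 7 = 49
σ = (3, 2, 1, 0): (-8) + 30 + 5 + 19 = 46
Optimal value attained by: σ = (2, 0, 1, 3).
Answer: det⊕(A) = -7; verdict: SINGULAR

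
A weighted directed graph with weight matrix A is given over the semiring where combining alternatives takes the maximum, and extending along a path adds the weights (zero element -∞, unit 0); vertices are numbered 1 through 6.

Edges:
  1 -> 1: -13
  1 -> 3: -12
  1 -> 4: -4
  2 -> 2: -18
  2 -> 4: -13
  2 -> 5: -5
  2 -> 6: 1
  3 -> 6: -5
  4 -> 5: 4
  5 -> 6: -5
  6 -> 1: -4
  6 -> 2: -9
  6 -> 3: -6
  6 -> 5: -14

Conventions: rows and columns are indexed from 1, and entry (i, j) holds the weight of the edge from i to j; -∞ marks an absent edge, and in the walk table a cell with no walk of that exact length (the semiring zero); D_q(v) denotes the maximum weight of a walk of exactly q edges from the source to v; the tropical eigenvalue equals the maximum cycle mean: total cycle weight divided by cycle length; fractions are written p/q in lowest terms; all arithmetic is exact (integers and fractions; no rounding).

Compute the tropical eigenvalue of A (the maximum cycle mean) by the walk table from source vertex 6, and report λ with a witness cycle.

q=0: [-∞, -∞, -∞, -∞, -∞, 0]
q=1: [-4, -9, -6, -∞, -14, -∞]
q=2: [-17, -27, -16, -8, -14, -8]
q=3: [-12, -17, -14, -21, -4, -19]
q=4: [-23, -28, -24, -16, -17, -9]
q=5: [-13, -18, -15, -27, -12, -22]
q=6: [-26, -31, -25, -17, -23, -17]
Optimal cycle mean attained by: cycle 1->4->5->6->1, total (-4) + 4 + (-5) + (-4), length 4.
Answer: λ = -9/4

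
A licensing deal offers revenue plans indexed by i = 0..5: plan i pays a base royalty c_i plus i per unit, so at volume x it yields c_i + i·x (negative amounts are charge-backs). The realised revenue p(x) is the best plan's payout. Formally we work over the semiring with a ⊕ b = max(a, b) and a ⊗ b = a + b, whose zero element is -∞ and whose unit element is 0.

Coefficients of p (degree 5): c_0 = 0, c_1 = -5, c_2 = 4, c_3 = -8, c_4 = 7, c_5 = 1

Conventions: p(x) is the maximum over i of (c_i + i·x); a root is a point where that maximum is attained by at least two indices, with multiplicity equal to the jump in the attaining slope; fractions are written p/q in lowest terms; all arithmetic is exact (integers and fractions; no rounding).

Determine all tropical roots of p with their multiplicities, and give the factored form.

hull edge (i=0, c=0) to (i=2, c=4): slope 2, span 2
hull edge (i=2, c=4) to (i=4, c=7): slope 3/2, span 2
hull edge (i=4, c=7) to (i=5, c=1): slope -6, span 1
Factored form: p(x) = 1 ⊗ (x ⊕ (-2)) ⊗ (x ⊕ (-2)) ⊗ (x ⊕ (-3/2)) ⊗ (x ⊕ (-3/2)) ⊗ (x ⊕ 6)
Answer: roots = -2 (mult 2), -3/2 (mult 2), 6 (mult 1)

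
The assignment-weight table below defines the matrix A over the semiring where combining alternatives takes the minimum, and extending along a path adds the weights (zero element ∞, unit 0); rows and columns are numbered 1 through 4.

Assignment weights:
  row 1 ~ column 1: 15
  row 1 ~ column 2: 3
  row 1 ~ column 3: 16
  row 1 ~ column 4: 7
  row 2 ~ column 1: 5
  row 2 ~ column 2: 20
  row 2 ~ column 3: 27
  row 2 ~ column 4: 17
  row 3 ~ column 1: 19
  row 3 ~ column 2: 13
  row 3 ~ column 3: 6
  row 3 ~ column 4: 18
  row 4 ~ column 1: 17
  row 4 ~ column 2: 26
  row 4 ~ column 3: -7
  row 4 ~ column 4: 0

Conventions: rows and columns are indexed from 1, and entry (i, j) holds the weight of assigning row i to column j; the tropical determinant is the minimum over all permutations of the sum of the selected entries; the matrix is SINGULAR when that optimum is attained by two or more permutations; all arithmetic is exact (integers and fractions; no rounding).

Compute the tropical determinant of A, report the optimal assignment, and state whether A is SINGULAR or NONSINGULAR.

σ = (1, 2, 3, 4): 15 + 20 + 6 + 0 = 41
σ = (1, 2, 4, 3): 15 + 20 + 18 + (-7) = 46
σ = (1, 3, 2, 4): 15 + 27 + 13 + 0 = 55
σ = (1, 3, 4, 2): 15 + 27 + 18 + 26 = 86
σ = (1, 4, 2, 3): 15 + 17 + 13 + (-7) = 38
σ = (1, 4, 3, 2): 15 + 17 + 6 + 26 = 64
σ = (2, 1, 3, 4): 3 + 5 + 6 + 0 = 14
σ = (2, 1, 4, 3): 3 + 5 + 18 + (-7) = 19
σ = (2, 3, 1, 4): 3 + 27 + 19 + 0 = 49
σ = (2, 3, 4, 1): 3 + 27 + 18 + 17 = 65
σ = (2, 4, 1, 3): 3 + 17 + 19 + (-7) = 32
σ = (2, 4, 3, 1): 3 + 17 + 6 + 17 = 43
σ = (3, 1, 2, 4): 16 + 5 + 13 + 0 = 34
σ = (3, 1, 4, 2): 16 + 5 + 18 + 26 = 65
σ = (3, 2, 1, 4): 16 + 20 + 19 + 0 = 55
σ = (3, 2, 4, 1): 16 + 20 + 18 + 17 = 71
σ = (3, 4, 1, 2): 16 + 17 + 19 + 26 = 78
σ = (3, 4, 2, 1): 16 + 17 + 13 + 17 = 63
σ = (4, 1, 2, 3): 7 + 5 + 13 + (-7) = 18
σ = (4, 1, 3, 2): 7 + 5 + 6 + 26 = 44
σ = (4, 2, 1, 3): 7 + 20 + 19 + (-7) = 39
σ = (4, 2, 3, 1): 7 + 20 + 6 + 17 = 50
σ = (4, 3, 1, 2): 7 + 27 + 19 + 26 = 79
σ = (4, 3, 2, 1): 7 + 27 + 13 + 17 = 64
Optimal value attained by: σ = (2, 1, 3, 4).
Answer: det⊕(A) = 14; verdict: NONSINGULAR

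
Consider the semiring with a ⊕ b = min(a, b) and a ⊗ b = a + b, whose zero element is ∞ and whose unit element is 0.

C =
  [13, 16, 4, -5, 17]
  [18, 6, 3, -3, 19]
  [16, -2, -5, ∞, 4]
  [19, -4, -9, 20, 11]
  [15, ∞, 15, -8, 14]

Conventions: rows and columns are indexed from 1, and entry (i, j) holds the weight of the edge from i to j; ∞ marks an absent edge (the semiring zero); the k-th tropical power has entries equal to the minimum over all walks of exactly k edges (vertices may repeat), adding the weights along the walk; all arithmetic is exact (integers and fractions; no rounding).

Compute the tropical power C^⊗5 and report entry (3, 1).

C^⊗2:
  [14, -9, -14, 8, 6]
  [16, -7, -12, 3, 7]
  [11, -7, -10, -5, -1]
  [7, -11, -14, -7, -5]
  [11, -12, -17, 6, 3]
C^⊗3:
  [2, -16, -19, -12, -10]
  [4, -14, -17, -10, -8]
  [6, -12, -15, -10, -6]
  [2, -16, -19, -14, -10]
  [-1, -19, -22, -15, -13]
C^⊗4:
  [-3, -21, -24, -19, -15]
  [-1, -19, -22, -17, -13]
  [1, -17, -20, -15, -11]
  [-3, -21, -24, -19, -15]
  [-6, -24, -27, -22, -18]
C^⊗5:
  [-8, -26, -29, -24, -20]
  [-6, -24, -27, -22, -18]
  [-4, -22, -25, -20, -16]
  [-8, -26, -29, -24, -20]
  [-11, -29, -32, -27, -23]
Key observation: the optimum is the walk 3->3->3->3->3->1, with weight (-5) + (-5) + (-5) + (-5) + 16 = -4.
Optimal value attained by: walk 3->3->3->3->3->1.
Answer: (C^⊗5)[3][1] = -4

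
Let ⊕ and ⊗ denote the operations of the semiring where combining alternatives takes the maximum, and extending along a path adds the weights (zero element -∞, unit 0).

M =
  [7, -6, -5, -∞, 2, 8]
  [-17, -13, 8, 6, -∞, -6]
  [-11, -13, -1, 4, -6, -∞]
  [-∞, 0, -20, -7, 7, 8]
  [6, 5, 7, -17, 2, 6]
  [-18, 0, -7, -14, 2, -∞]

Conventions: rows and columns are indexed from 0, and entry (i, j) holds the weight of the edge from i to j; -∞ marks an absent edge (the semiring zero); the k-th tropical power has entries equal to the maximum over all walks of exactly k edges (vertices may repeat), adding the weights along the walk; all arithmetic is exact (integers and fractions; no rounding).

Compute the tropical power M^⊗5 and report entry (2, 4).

M^⊗2:
  [14, 8, 9, 0, 10, 15]
  [-3, 6, 7, 12, 13, 14]
  [0, 4, 1, 3, 11, 12]
  [13, 12, 14, 6, 10, 13]
  [13, 7, 13, 11, 8, 14]
  [8, 7, 9, 6, 4, 8]
M^⊗3:
  [21, 15, 17, 14, 17, 22]
  [19, 18, 20, 12, 19, 20]
  [17, 16, 18, 10, 14, 17]
  [20, 15, 20, 18, 15, 21]
  [20, 14, 15, 17, 18, 21]
  [15, 9, 15, 13, 13, 16]
M^⊗4:
  [28, 22, 24, 21, 24, 29]
  [26, 24, 26, 24, 22, 27]
  [24, 19, 24, 22, 19, 25]
  [27, 21, 23, 24, 25, 28]
  [27, 23, 25, 20, 24, 28]
  [22, 18, 20, 19, 20, 23]
M^⊗5:
  [35, 29, 31, 28, 31, 36]
  [33, 27, 32, 30, 31, 34]
  [31, 25, 27, 28, 29, 32]
  [34, 30, 32, 27, 31, 35]
  [34, 29, 31, 29, 30, 35]
  [29, 25, 27, 24, 26, 30]
Key observation: the optimum is the walk 2->3->4->1->3->4, with weight 4 + 7 + 5 + 6 + 7 = 29.
Optimal value attained by: walk 2->3->4->1->3->4.
Answer: (M^⊗5)[2][4] = 29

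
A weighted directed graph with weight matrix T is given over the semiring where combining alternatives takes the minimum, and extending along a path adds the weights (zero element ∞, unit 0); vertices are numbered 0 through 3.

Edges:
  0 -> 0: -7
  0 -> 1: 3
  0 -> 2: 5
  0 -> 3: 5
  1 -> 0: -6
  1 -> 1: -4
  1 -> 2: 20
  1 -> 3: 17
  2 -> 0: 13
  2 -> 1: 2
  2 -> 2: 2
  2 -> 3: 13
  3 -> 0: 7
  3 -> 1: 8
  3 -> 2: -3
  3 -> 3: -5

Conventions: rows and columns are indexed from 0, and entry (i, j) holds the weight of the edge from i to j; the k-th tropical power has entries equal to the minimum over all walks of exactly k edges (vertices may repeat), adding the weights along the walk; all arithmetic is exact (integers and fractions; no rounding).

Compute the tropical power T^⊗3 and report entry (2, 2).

T^⊗2:
  [-14, -4, -2, -2]
  [-13, -8, -1, -1]
  [-4, -2, 4, 8]
  [0, -1, -8, -10]
T^⊗3:
  [-21, -11, -9, -9]
  [-20, -12, -8, -8]
  [-11, -6, 1, 1]
  [-7, -6, -13, -15]
Key observation: the optimum is the walk 2->1->0->2, with weight 2 + (-6) + 5 = 1.
Optimal value attained by: walk 2->1->0->2.
Answer: (T^⊗3)[2][2] = 1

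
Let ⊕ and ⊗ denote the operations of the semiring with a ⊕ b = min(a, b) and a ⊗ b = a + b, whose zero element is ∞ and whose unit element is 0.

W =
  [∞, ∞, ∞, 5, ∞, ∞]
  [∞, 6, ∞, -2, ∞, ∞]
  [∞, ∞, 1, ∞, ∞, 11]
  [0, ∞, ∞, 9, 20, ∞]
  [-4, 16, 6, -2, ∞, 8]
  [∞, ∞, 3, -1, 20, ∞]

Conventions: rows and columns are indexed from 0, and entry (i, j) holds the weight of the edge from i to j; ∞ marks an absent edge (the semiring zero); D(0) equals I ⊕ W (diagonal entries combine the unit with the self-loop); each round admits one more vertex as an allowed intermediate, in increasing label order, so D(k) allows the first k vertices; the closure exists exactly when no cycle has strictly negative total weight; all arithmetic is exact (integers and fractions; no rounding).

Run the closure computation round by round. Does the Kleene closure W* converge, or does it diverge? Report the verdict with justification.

D(0):
  [0, ∞, ∞, 5, ∞, ∞]
  [∞, 0, ∞, -2, ∞, ∞]
  [∞, ∞, 0, ∞, ∞, 11]
  [0, ∞, ∞, 0, 20, ∞]
  [-4, 16, 6, -2, 0, 8]
  [∞, ∞, 3, -1, 20, 0]
D(1):
  [0, ∞, ∞, 5, ∞, ∞]
  [∞, 0, ∞, -2, ∞, ∞]
  [∞, ∞, 0, ∞, ∞, 11]
  [0, ∞, ∞, 0, 20, ∞]
  [-4, 16, 6, -2, 0, 8]
  [∞, ∞, 3, -1, 20, 0]
D(2):
  [0, ∞, ∞, 5, ∞, ∞]
  [∞, 0, ∞, -2, ∞, ∞]
  [∞, ∞, 0, ∞, ∞, 11]
  [0, ∞, ∞, 0, 20, ∞]
  [-4, 16, 6, -2, 0, 8]
  [∞, ∞, 3, -1, 20, 0]
D(3):
  [0, ∞, ∞, 5, ∞, ∞]
  [∞, 0, ∞, -2, ∞, ∞]
  [∞, ∞, 0, ∞, ∞, 11]
  [0, ∞, ∞, 0, 20, ∞]
  [-4, 16, 6, -2, 0, 8]
  [∞, ∞, 3, -1, 20, 0]
D(4):
  [0, ∞, ∞, 5, 25, ∞]
  [-2, 0, ∞, -2, 18, ∞]
  [∞, ∞, 0, ∞, ∞, 11]
  [0, ∞, ∞, 0, 20, ∞]
  [-4, 16, 6, -2, 0, 8]
  [-1, ∞, 3, -1, 19, 0]
D(5):
  [0, 41, 31, 5, 25, 33]
  [-2, 0, 24, -2, 18, 26]
  [∞, ∞, 0, ∞, ∞, 11]
  [0, 36, 26, 0, 20, 28]
  [-4, 16, 6, -2, 0, 8]
  [-1, 35, 3, -1, 19, 0]
D(6):
  [0, 41, 31, 5, 25, 33]
  [-2, 0, 24, -2, 18, 26]
  [10, 46, 0, 10, 30, 11]
  [0, 36, 26, 0, 20, 28]
  [-4, 16, 6, -2, 0, 8]
  [-1, 35, 3, -1, 19, 0]
Key observation: every diagonal entry stays at the unit through all rounds, so no improving cycle exists.
Answer: CONVERGES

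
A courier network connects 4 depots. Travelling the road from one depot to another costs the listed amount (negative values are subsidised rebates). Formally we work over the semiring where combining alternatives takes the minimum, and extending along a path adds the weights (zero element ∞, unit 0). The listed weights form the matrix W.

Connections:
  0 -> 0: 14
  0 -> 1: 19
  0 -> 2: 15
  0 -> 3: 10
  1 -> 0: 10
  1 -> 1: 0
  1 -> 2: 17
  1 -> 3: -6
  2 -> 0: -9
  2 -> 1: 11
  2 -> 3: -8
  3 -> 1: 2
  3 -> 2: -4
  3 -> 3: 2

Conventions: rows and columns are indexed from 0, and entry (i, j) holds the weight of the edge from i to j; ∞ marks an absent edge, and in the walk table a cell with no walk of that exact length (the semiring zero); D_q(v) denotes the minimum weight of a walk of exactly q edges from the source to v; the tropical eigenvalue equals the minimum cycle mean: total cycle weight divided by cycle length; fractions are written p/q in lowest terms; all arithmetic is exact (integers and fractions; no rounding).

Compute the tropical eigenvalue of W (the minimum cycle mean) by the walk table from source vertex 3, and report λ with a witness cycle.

q=0: [∞, ∞, ∞, 0]
q=1: [∞, 2, -4, 2]
q=2: [-13, 2, -2, -12]
q=3: [-11, -10, -16, -10]
q=4: [-25, -10, -14, -24]
Optimal cycle mean attained by: cycle 2->3->2, total (-8) + (-4), length 2.
Answer: λ = -6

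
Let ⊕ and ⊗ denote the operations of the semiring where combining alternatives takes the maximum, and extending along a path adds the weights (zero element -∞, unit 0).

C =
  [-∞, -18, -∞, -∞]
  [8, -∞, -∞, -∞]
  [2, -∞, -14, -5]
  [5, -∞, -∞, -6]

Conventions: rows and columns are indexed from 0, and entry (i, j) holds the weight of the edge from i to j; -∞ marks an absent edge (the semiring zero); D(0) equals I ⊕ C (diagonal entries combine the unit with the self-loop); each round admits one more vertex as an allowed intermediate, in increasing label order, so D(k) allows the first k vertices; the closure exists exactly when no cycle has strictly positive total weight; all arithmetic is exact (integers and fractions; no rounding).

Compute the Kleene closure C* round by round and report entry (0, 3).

D(0):
  [0, -18, -∞, -∞]
  [8, 0, -∞, -∞]
  [2, -∞, 0, -5]
  [5, -∞, -∞, 0]
D(1):
  [0, -18, -∞, -∞]
  [8, 0, -∞, -∞]
  [2, -16, 0, -5]
  [5, -13, -∞, 0]
D(2):
  [0, -18, -∞, -∞]
  [8, 0, -∞, -∞]
  [2, -16, 0, -5]
  [5, -13, -∞, 0]
D(3):
  [0, -18, -∞, -∞]
  [8, 0, -∞, -∞]
  [2, -16, 0, -5]
  [5, -13, -∞, 0]
D(4):
  [0, -18, -∞, -∞]
  [8, 0, -∞, -∞]
  [2, -16, 0, -5]
  [5, -13, -∞, 0]
Answer: C*[0][3] = -∞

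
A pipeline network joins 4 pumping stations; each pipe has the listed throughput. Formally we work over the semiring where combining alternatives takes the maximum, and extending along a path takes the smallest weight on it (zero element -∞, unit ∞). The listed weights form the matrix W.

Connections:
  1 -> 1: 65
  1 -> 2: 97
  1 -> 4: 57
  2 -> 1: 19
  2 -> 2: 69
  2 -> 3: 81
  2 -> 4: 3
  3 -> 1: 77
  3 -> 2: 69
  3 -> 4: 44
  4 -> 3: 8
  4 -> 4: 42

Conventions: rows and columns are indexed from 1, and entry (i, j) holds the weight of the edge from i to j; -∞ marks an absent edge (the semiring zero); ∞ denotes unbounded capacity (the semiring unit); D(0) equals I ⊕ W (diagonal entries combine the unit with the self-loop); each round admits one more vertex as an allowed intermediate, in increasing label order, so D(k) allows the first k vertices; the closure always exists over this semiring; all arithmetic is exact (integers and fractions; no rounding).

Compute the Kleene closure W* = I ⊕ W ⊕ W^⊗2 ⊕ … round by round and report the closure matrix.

D(0):
  [∞, 97, -∞, 57]
  [19, ∞, 81, 3]
  [77, 69, ∞, 44]
  [-∞, -∞, 8, ∞]
D(1):
  [∞, 97, -∞, 57]
  [19, ∞, 81, 19]
  [77, 77, ∞, 57]
  [-∞, -∞, 8, ∞]
D(2):
  [∞, 97, 81, 57]
  [19, ∞, 81, 19]
  [77, 77, ∞, 57]
  [-∞, -∞, 8, ∞]
D(3):
  [∞, 97, 81, 57]
  [77, ∞, 81, 57]
  [77, 77, ∞, 57]
  [8, 8, 8, ∞]
D(4):
  [∞, 97, 81, 57]
  [77, ∞, 81, 57]
  [77, 77, ∞, 57]
  [8, 8, 8, ∞]
Answer: W* = [[∞, 97, 81, 57], [77, ∞, 81, 57], [77, 77, ∞, 57], [8, 8, 8, ∞]]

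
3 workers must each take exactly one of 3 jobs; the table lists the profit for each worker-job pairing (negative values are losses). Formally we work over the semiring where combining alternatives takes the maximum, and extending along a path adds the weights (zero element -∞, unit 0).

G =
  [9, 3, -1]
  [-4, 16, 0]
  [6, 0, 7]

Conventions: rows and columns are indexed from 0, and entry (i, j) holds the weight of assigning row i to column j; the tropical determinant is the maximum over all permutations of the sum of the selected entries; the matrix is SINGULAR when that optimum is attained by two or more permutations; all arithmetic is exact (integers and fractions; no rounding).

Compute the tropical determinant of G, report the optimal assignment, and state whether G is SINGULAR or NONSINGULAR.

σ = (0, 1, 2): 9 + 16 + 7 = 32
σ = (0, 2, 1): 9 + 0 + 0 = 9
σ = (1, 0, 2): 3 + (-4) + 7 = 6
σ = (1, 2, 0): 3 + 0 + 6 = 9
σ = (2, 0, 1): (-1) + (-4) + 0 = -5
σ = (2, 1, 0): (-1) + 16 + 6 = 21
Optimal value attained by: σ = (0, 1, 2).
Answer: det⊕(G) = 32; verdict: NONSINGULAR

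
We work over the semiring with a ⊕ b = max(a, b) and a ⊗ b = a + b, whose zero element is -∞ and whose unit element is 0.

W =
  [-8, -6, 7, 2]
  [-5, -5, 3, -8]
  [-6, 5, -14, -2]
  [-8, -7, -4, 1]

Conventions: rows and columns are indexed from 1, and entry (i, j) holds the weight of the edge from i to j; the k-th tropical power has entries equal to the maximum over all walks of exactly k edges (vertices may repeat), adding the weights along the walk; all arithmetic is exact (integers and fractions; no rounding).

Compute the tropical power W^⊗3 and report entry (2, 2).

W^⊗2:
  [1, 12, -1, 5]
  [-3, 8, 2, 1]
  [0, 0, 8, -1]
  [-7, 1, -1, 2]
W^⊗3:
  [7, 7, 15, 6]
  [3, 7, 11, 2]
  [2, 13, 7, 6]
  [-4, 4, 4, 3]
Key observation: the optimum is the walk 2->1->3->2, with weight (-5) + 7 + 5 = 7.
Optimal value attained by: walk 2->1->3->2.
Answer: (W^⊗3)[2][2] = 7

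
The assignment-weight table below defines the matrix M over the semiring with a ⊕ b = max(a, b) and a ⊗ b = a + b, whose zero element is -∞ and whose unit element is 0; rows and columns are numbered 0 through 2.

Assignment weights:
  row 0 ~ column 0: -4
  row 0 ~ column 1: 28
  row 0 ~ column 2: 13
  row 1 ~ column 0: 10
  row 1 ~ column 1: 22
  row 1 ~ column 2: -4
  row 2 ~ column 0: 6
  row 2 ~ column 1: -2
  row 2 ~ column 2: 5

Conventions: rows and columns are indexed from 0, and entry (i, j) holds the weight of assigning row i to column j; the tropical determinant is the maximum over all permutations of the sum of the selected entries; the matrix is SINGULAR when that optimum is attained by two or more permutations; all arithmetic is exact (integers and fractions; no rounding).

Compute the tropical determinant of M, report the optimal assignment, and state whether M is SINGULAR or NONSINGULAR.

σ = (0, 1, 2): (-4) + 22 + 5 = 23
σ = (0, 2, 1): (-4) + (-4) + (-2) = -10
σ = (1, 0, 2): 28 + 10 + 5 = 43
σ = (1, 2, 0): 28 + (-4) + 6 = 30
σ = (2, 0, 1): 13 + 10 + (-2) = 21
σ = (2, 1, 0): 13 + 22 + 6 = 41
Optimal value attained by: σ = (1, 0, 2).
Answer: det⊕(M) = 43; verdict: NONSINGULAR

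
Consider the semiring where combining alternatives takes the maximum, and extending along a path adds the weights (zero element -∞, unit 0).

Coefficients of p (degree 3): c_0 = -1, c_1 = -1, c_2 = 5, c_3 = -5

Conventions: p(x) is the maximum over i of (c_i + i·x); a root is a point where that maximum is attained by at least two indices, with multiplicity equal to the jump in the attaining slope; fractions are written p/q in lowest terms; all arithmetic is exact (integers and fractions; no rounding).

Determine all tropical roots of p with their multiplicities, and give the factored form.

hull edge (i=0, c=-1) to (i=2, c=5): slope 3, span 2
hull edge (i=2, c=5) to (i=3, c=-5): slope -10, span 1
Factored form: p(x) = -5 ⊗ (x ⊕ (-3)) ⊗ (x ⊕ (-3)) ⊗ (x ⊕ 10)
Answer: roots = -3 (mult 2), 10 (mult 1)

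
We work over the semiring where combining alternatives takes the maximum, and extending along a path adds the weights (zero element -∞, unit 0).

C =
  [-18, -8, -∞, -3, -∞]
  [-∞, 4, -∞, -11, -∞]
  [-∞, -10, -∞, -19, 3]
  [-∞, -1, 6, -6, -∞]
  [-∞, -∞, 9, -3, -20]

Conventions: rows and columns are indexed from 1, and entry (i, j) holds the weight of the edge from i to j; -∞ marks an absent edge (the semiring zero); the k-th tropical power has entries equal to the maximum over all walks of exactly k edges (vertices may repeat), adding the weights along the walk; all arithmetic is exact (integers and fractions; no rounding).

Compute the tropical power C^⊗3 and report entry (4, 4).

C^⊗2:
  [-36, -4, 3, -9, -∞]
  [-∞, 8, -5, -7, -∞]
  [-∞, -6, 12, 0, -17]
  [-∞, 3, 0, -12, 9]
  [-∞, -1, 3, -9, 12]
C^⊗3:
  [-54, 0, -3, -15, 6]
  [-∞, 12, -1, -3, -2]
  [-∞, 2, 6, -6, 15]
  [-∞, 7, 18, 6, 3]
  [-∞, 3, 21, 9, 6]
Key observation: the optimum is the walk 4->3->5->4, with weight 6 + 3 + (-3) = 6.
Optimal value attained by: walk 4->3->5->4.
Answer: (C^⊗3)[4][4] = 6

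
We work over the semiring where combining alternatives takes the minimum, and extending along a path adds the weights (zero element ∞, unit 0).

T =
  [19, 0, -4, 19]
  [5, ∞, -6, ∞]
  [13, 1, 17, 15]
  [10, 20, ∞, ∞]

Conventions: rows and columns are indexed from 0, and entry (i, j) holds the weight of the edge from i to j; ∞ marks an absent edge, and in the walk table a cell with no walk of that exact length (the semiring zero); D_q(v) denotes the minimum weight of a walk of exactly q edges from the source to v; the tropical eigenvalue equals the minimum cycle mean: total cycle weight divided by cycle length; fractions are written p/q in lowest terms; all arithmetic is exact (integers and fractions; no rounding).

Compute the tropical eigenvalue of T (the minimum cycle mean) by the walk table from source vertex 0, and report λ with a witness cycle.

q=0: [0, ∞, ∞, ∞]
q=1: [19, 0, -4, 19]
q=2: [5, -3, -6, 11]
q=3: [2, -5, -9, 9]
q=4: [0, -8, -11, 6]
Optimal cycle mean attained by: cycle 1->2->1, total (-6) + 1, length 2.
Answer: λ = -5/2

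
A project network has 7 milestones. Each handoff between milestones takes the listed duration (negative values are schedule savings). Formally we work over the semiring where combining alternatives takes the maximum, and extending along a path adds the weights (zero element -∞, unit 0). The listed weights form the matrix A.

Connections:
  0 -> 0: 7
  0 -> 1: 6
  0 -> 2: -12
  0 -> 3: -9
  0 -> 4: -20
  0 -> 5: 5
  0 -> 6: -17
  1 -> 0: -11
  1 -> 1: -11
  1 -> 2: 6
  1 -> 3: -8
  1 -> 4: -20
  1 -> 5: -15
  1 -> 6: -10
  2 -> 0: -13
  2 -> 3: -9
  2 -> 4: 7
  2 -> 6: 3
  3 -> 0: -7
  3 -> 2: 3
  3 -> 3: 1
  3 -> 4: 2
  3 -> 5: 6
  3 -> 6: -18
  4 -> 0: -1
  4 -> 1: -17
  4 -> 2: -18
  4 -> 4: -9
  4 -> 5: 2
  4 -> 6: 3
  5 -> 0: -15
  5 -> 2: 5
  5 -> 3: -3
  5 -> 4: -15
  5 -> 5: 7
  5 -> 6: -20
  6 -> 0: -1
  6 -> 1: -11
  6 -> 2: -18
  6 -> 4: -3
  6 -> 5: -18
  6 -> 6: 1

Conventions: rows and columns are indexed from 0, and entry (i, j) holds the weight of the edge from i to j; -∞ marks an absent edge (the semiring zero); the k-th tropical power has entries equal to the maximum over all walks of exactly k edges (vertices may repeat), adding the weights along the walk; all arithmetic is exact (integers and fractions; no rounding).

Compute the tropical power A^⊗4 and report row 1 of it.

A^⊗2:
  [14, 13, 12, 2, -5, 12, -4]
  [-4, -5, -5, -3, 13, -2, 9]
  [6, -7, -6, -8, 0, 9, 10]
  [1, -1, 11, 3, 10, 13, 6]
  [6, 5, 7, -1, 0, 9, 4]
  [-8, -9, 12, 4, 12, 14, 8]
  [6, 5, -5, -10, -2, 4, 2]
A^⊗3:
  [21, 20, 19, 9, 19, 19, 15]
  [12, 2, 3, -2, 6, 15, 16]
  [13, 12, 14, 6, 7, 16, 11]
  [9, 7, 18, 10, 18, 20, 14]
  [13, 12, 14, 6, 14, 16, 10]
  [11, -2, 19, 11, 19, 21, 15]
  [13, 12, 11, 1, 2, 11, 3]
A^⊗4:
  [28, 27, 26, 16, 26, 26, 22]
  [19, 18, 20, 12, 13, 22, 17]
  [20, 19, 21, 13, 21, 23, 17]
  [17, 15, 25, 17, 25, 27, 21]
  [20, 19, 21, 13, 21, 23, 17]
  [18, 17, 26, 18, 26, 28, 22]
  [20, 19, 18, 8, 18, 18, 14]
Answer: row 1 of A^⊗4 = [19, 18, 20, 12, 13, 22, 17]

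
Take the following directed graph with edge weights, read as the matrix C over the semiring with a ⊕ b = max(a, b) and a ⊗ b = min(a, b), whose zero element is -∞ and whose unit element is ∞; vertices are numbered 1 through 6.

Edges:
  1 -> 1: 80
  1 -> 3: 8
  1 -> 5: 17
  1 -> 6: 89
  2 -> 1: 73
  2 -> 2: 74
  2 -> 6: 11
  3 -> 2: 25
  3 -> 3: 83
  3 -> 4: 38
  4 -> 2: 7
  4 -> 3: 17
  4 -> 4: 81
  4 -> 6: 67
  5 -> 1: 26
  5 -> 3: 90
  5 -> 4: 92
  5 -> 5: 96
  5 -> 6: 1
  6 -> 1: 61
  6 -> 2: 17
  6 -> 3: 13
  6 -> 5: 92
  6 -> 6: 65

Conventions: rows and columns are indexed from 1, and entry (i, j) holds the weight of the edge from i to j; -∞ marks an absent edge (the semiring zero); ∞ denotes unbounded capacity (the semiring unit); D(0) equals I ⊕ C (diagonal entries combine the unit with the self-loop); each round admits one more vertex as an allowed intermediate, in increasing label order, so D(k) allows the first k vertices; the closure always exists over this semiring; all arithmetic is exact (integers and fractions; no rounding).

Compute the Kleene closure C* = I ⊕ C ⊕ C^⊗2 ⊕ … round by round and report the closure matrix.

D(0):
  [∞, -∞, 8, -∞, 17, 89]
  [73, ∞, -∞, -∞, -∞, 11]
  [-∞, 25, ∞, 38, -∞, -∞]
  [-∞, 7, 17, ∞, -∞, 67]
  [26, -∞, 90, 92, ∞, 1]
  [61, 17, 13, -∞, 92, ∞]
D(1):
  [∞, -∞, 8, -∞, 17, 89]
  [73, ∞, 8, -∞, 17, 73]
  [-∞, 25, ∞, 38, -∞, -∞]
  [-∞, 7, 17, ∞, -∞, 67]
  [26, -∞, 90, 92, ∞, 26]
  [61, 17, 13, -∞, 92, ∞]
D(2):
  [∞, -∞, 8, -∞, 17, 89]
  [73, ∞, 8, -∞, 17, 73]
  [25, 25, ∞, 38, 17, 25]
  [7, 7, 17, ∞, 7, 67]
  [26, -∞, 90, 92, ∞, 26]
  [61, 17, 13, -∞, 92, ∞]
D(3):
  [∞, 8, 8, 8, 17, 89]
  [73, ∞, 8, 8, 17, 73]
  [25, 25, ∞, 38, 17, 25]
  [17, 17, 17, ∞, 17, 67]
  [26, 25, 90, 92, ∞, 26]
  [61, 17, 13, 13, 92, ∞]
D(4):
  [∞, 8, 8, 8, 17, 89]
  [73, ∞, 8, 8, 17, 73]
  [25, 25, ∞, 38, 17, 38]
  [17, 17, 17, ∞, 17, 67]
  [26, 25, 90, 92, ∞, 67]
  [61, 17, 13, 13, 92, ∞]
D(5):
  [∞, 17, 17, 17, 17, 89]
  [73, ∞, 17, 17, 17, 73]
  [25, 25, ∞, 38, 17, 38]
  [17, 17, 17, ∞, 17, 67]
  [26, 25, 90, 92, ∞, 67]
  [61, 25, 90, 92, 92, ∞]
D(6):
  [∞, 25, 89, 89, 89, 89]
  [73, ∞, 73, 73, 73, 73]
  [38, 25, ∞, 38, 38, 38]
  [61, 25, 67, ∞, 67, 67]
  [61, 25, 90, 92, ∞, 67]
  [61, 25, 90, 92, 92, ∞]
Answer: C* = [[∞, 25, 89, 89, 89, 89], [73, ∞, 73, 73, 73, 73], [38, 25, ∞, 38, 38, 38], [61, 25, 67, ∞, 67, 67], [61, 25, 90, 92, ∞, 67], [61, 25, 90, 92, 92, ∞]]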